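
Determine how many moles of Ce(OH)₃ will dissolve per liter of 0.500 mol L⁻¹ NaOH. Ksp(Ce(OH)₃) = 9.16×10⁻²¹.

Ce(OH)₃(s) ⇌ Ce³⁺(aq) + 3 OH⁻(aq)
OH⁻ is already present at 0.500 mol L⁻¹. If s mol/L of Ce(OH)₃ dissolves, [Ce³⁺] = s while [OH⁻] ≈ 0.500 mol L⁻¹.
Ksp = [Ce³⁺][OH⁻]^3 = s(0.500)^3
s = 9.16×10⁻²¹ / (0.500)^3 = 7.33×10⁻²⁰
s = 7.33×10⁻²⁰ mol L⁻¹

7.33×10⁻²⁰ M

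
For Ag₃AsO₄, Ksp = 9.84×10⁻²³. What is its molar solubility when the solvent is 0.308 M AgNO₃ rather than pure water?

3.37×10⁻²¹ M

Ag₃AsO₄(s) ⇌ 3 Ag⁺(aq) + AsO₄³⁻(aq)
With Ag⁺ already at 0.308 M and s small, take [Ag⁺] ≈ 0.308 M and [AsO₄³⁻] = s.
Ksp = [Ag⁺]^3[AsO₄³⁻] = (0.308)^3s
s = 9.84×10⁻²³ / (0.308)^3 = 3.37×10⁻²¹
s = 3.37×10⁻²¹ M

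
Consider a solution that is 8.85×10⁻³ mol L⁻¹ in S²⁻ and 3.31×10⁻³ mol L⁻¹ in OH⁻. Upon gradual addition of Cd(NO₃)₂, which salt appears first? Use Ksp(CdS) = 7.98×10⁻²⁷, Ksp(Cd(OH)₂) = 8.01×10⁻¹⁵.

Precipitation of each salt begins when its ion product equals Ksp.
For CdS: [Cd²⁺] = (Ksp/[S²⁻]) = 9.02×10⁻²⁵ mol L⁻¹
For Cd(OH)₂: [Cd²⁺] = (Ksp/[OH⁻]^2) = 7.31×10⁻¹⁰ mol L⁻¹
CdS requires the lower [Cd²⁺], so it precipitates first.

CdS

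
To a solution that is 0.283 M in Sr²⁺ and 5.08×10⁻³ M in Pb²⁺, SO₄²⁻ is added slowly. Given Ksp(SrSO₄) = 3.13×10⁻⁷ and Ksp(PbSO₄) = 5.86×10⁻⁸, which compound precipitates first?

SrSO₄

The threshold for precipitation is Q = Ksp.
For SrSO₄: [SO₄²⁻] = (Ksp/[Sr²⁺]) = 1.11×10⁻⁶ M
For PbSO₄: [SO₄²⁻] = (Ksp/[Pb²⁺]) = 1.15×10⁻⁵ M
Since SrSO₄ needs less SO₄²⁻ to reach saturation, it precipitates first.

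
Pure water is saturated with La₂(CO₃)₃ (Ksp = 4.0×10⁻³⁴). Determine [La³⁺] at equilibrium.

1.6×10⁻⁷ M

La₂(CO₃)₃(s) ⇌ 2 La³⁺(aq) + 3 CO₃²⁻(aq)
Let s be the molar solubility. Then [La³⁺] = 2s and [CO₃²⁻] = 3s.
Ksp = [La³⁺]^2[CO₃²⁻]^3 = (2s)^2 · (3s)^3 = 108s^5 = 4.0×10⁻³⁴
s = 8.2×10⁻⁸ mol L⁻¹
[La³⁺] = 2s = 1.6×10⁻⁷ mol L⁻¹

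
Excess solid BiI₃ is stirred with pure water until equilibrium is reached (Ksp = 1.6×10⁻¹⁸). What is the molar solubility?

1.6×10⁻⁵ M

BiI₃(s) ⇌ Bi³⁺(aq) + 3 I⁻(aq)
If s mol/L of BiI₃ dissolves, [Bi³⁺] = s and [I⁻] = 3s.
Ksp = [Bi³⁺][I⁻]^3 = s · (3s)^3 = 27s^4
27s^4 = 1.6×10⁻¹⁸  ⇒  s^4 = 5.9×10⁻²⁰
Taking the 4th root, s = 1.6×10⁻⁵ mol L⁻¹.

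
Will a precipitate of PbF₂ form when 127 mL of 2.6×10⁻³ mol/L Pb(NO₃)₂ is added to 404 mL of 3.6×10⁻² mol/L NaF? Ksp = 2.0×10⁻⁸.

Yes

After mixing, V = 127 mL + 404 mL = 531 mL.
[Pb²⁺] = (2.6×10⁻³)(127)/531 = 6.2×10⁻⁴ mol/L
[F⁻] = (3.6×10⁻²)(404)/531 = 2.7×10⁻² mol/L
Q = [Pb²⁺][F⁻]^2 = 4.7×10⁻⁷
Since Q (4.7×10⁻⁷) exceeds Ksp (2.0×10⁻⁸), PbF₂ will precipitate.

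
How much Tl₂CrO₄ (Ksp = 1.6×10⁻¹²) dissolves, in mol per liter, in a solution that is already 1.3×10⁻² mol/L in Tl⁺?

Tl₂CrO₄(s) ⇌ 2 Tl⁺(aq) + CrO₄²⁻(aq)
The solution already contains Tl⁺ at 1.3×10⁻² mol/L. Let s be the molar solubility of Tl₂CrO₄.
[Tl⁺] ≈ 1.3×10⁻² mol/L (common ion dominates); [CrO₄²⁻] = s.
Ksp = [Tl⁺]^2[CrO₄²⁻] = (1.3×10⁻²)^2s
s = 1.6×10⁻¹² / (1.3×10⁻²)^2 = 9.5×10⁻⁹
s = 9.5×10⁻⁹ mol/L

9.5×10⁻⁹ M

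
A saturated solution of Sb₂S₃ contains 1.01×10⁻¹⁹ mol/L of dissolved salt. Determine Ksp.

Sb₂S₃(s) ⇌ 2 Sb³⁺(aq) + 3 S²⁻(aq)
For each mole of Sb₂S₃ that dissolves per liter, [Sb³⁺] = 2s and [S²⁻] = 3s; let s denote this solubility.
Ksp = [Sb³⁺]^2[S²⁻]^3 = (2s)^2 · (3s)^3 = 108s^5
Ksp = 108 × (1.01×10⁻¹⁹)^5 = 1.14×10⁻⁹³

Ksp = 1.14×10⁻⁹³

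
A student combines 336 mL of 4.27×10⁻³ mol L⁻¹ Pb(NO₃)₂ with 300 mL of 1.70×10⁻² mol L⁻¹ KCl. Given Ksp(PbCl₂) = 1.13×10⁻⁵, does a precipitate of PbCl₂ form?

No

After mixing, V = 336 mL + 300 mL = 636 mL.
[Pb²⁺] = (4.27×10⁻³)(336)/636 = 2.26×10⁻³ mol L⁻¹
[Cl⁻] = (1.70×10⁻²)(300)/636 = 8.02×10⁻³ mol L⁻¹
Q = [Pb²⁺][Cl⁻]^2 = 1.45×10⁻⁷
Since Q (1.45×10⁻⁷) is less than Ksp (1.13×10⁻⁵), no PbCl₂ precipitates.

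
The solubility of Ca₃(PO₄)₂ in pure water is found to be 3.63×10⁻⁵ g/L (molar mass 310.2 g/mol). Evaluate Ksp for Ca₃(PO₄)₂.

s = (3.63×10⁻⁵ g L⁻¹)/(310.2 g mol⁻¹) = 1.1702×10⁻⁷ M
Ca₃(PO₄)₂(s) ⇌ 3 Ca²⁺(aq) + 2 PO₄³⁻(aq)
Let s be the molar solubility. Then [Ca²⁺] = 3s and [PO₄³⁻] = 2s.
Ksp = [Ca²⁺]^3[PO₄³⁻]^2 = (3s)^3 · (2s)^2 = 108s^5
Ksp = 108 × (1.1702×10⁻⁷)^5 = 2.37×10⁻³³

Ksp = 2.37×10⁻³³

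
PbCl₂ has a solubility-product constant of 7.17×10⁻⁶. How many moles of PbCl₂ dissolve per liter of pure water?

PbCl₂(s) ⇌ Pb²⁺(aq) + 2 Cl⁻(aq)
Let s be the molar solubility. Then [Pb²⁺] = s and [Cl⁻] = 2s.
Ksp = [Pb²⁺][Cl⁻]^2 = s · (2s)^2 = 4s^3
4s^3 = 7.17×10⁻⁶  ⇒  s^3 = 1.79×10⁻⁶
Taking the 3rd root, s = 1.21×10⁻² M.

1.21×10⁻² M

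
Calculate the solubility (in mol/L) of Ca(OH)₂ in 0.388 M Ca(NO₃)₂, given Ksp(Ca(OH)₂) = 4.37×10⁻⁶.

1.68×10⁻³ M

Ca(OH)₂(s) ⇌ Ca²⁺(aq) + 2 OH⁻(aq)
With Ca²⁺ already at 0.388 M and s small, take [Ca²⁺] ≈ 0.388 M and [OH⁻] = 2s.
Ksp = [Ca²⁺][OH⁻]^2 = (0.388)(2s)^2
(2s)^2 = 4.37×10⁻⁶ / (0.388) = 1.13×10⁻⁵
s = 1.68×10⁻³ M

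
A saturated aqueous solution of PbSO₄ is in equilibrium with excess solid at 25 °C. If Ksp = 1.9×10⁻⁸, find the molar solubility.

1.4×10⁻⁴ M

PbSO₄(s) ⇌ Pb²⁺(aq) + SO₄²⁻(aq)
For each mole of PbSO₄ that dissolves per liter, [Pb²⁺] = s and [SO₄²⁻] = s; let s denote this solubility.
Ksp = [Pb²⁺][SO₄²⁻] = s · s = s^2
s^2 = 1.9×10⁻⁸
s = 1.4×10⁻⁴ mol/L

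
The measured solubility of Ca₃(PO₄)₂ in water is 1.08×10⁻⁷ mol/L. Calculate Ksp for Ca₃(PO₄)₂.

Ca₃(PO₄)₂(s) ⇌ 3 Ca²⁺(aq) + 2 PO₄³⁻(aq)
If s mol/L of Ca₃(PO₄)₂ dissolves, [Ca²⁺] = 3s and [PO₄³⁻] = 2s.
Ksp = [Ca²⁺]^3[PO₄³⁻]^2 = (3s)^3 · (2s)^2 = 108s^5
Ksp = 108 × (1.08×10⁻⁷)^5 = 1.59×10⁻³³

Ksp = 1.59×10⁻³³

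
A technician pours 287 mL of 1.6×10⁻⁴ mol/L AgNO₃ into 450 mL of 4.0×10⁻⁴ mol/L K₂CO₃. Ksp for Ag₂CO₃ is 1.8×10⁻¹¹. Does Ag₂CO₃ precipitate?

After mixing, V = 287 mL + 450 mL = 737 mL.
[Ag⁺] = (1.6×10⁻⁴)(287)/737 = 6.2×10⁻⁵ mol/L
[CO₃²⁻] = (4.0×10⁻⁴)(450)/737 = 2.4×10⁻⁴ mol/L
Q = [Ag⁺]^2[CO₃²⁻] = 9.5×10⁻¹³
Q < Ksp (9.5×10⁻¹³ vs 1.8×10⁻¹¹); the solution remains unsaturated and no precipitate forms.

No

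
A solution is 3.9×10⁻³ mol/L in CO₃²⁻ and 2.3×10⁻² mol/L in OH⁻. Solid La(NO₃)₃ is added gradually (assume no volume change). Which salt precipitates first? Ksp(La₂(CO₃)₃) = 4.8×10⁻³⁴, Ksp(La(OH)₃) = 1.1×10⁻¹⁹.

The threshold for precipitation is Q = Ksp.
For La₂(CO₃)₃: [La³⁺] = (Ksp/[CO₃²⁻]^3)^(1/2) = 9.0×10⁻¹⁴ mol/L
For La(OH)₃: [La³⁺] = (Ksp/[OH⁻]^3) = 9.0×10⁻¹⁵ mol/L
Since La(OH)₃ needs less La³⁺ to reach saturation, it precipitates first.

La(OH)₃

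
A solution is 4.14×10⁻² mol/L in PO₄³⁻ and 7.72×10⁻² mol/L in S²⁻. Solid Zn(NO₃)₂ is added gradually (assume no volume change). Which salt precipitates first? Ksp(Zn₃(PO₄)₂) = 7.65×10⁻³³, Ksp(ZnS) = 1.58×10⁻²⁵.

ZnS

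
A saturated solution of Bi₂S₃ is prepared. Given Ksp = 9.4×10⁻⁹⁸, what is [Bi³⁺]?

Bi₂S₃(s) ⇌ 2 Bi³⁺(aq) + 3 S²⁻(aq)
If s mol/L of Bi₂S₃ dissolves, [Bi³⁺] = 2s and [S²⁻] = 3s.
Ksp = [Bi³⁺]^2[S²⁻]^3 = (2s)^2 · (3s)^3 = 108s^5 = 9.4×10⁻⁹⁸
s = 1.5×10⁻²⁰ mol/L
[Bi³⁺] = 2s = 3.1×10⁻²⁰ mol/L

3.1×10⁻²⁰ M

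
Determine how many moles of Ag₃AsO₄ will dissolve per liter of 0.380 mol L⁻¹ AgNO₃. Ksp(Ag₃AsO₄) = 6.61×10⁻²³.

1.20×10⁻²¹ M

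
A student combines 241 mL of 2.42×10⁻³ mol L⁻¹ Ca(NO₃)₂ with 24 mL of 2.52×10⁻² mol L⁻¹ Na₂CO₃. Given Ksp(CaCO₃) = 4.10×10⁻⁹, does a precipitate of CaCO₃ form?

Yes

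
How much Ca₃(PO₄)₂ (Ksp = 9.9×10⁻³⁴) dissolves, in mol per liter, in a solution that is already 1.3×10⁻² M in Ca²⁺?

Ca₃(PO₄)₂(s) ⇌ 3 Ca²⁺(aq) + 2 PO₄³⁻(aq)
With Ca²⁺ already at 1.3×10⁻² M and s small, take [Ca²⁺] ≈ 1.3×10⁻² M and [PO₄³⁻] = 2s.
Ksp = [Ca²⁺]^3[PO₄³⁻]^2 = (1.3×10⁻²)^3(2s)^2
(2s)^2 = 9.9×10⁻³⁴ / (1.3×10⁻²)^3 = 4.5×10⁻²⁸
s = 1.1×10⁻¹⁴ M

1.1×10⁻¹⁴ M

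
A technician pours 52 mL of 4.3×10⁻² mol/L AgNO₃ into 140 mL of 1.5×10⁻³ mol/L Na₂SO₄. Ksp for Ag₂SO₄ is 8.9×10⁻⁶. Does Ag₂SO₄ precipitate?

No

After mixing, V = 52 mL + 140 mL = 192 mL.
[Ag⁺] = (4.3×10⁻²)(52)/192 = 1.2×10⁻² mol/L
[SO₄²⁻] = (1.5×10⁻³)(140)/192 = 1.1×10⁻³ mol/L
Q = [Ag⁺]^2[SO₄²⁻] = 1.5×10⁻⁷
Q < Ksp (1.5×10⁻⁷ vs 8.9×10⁻⁶); the solution remains unsaturated and no precipitate forms.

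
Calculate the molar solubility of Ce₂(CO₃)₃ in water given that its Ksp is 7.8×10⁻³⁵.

5.9×10⁻⁸ M

Ce₂(CO₃)₃(s) ⇌ 2 Ce³⁺(aq) + 3 CO₃²⁻(aq)
Call the molar solubility s, so that [Ce³⁺] = 2s and [CO₃²⁻] = 3s.
Ksp = [Ce³⁺]^2[CO₃²⁻]^3 = (2s)^2 · (3s)^3 = 108s^5
108s^5 = 7.8×10⁻³⁵  ⇒  s^5 = 7.2×10⁻³⁷
s = 5.9×10⁻⁸ mol/L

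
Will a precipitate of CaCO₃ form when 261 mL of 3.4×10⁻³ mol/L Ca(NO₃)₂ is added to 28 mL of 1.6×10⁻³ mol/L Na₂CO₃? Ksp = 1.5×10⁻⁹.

Yes

The combined volume is 289 mL.
[Ca²⁺] = (3.4×10⁻³)(261)/289 = 3.1×10⁻³ mol/L
[CO₃²⁻] = (1.6×10⁻³)(28)/289 = 1.6×10⁻⁴ mol/L
Q = [Ca²⁺][CO₃²⁻] = 4.8×10⁻⁷
Since Q (4.8×10⁻⁷) exceeds Ksp (1.5×10⁻⁹), CaCO₃ will precipitate.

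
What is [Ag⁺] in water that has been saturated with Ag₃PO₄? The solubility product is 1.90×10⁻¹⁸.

Ag₃PO₄(s) ⇌ 3 Ag⁺(aq) + PO₄³⁻(aq)
For each mole of Ag₃PO₄ that dissolves per liter, [Ag⁺] = 3s and [PO₄³⁻] = s; let s denote this solubility.
Ksp = [Ag⁺]^3[PO₄³⁻] = (3s)^3 · s = 27s^4 = 1.90×10⁻¹⁸
s = 1.63×10⁻⁵ mol/L
[Ag⁺] = 3s = 4.89×10⁻⁵ mol/L

4.89×10⁻⁵ M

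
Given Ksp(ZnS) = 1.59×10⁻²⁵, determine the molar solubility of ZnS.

3.99×10⁻¹³ M

ZnS(s) ⇌ Zn²⁺(aq) + S²⁻(aq)
For each mole of ZnS that dissolves per liter, [Zn²⁺] = s and [S²⁻] = s; let s denote this solubility.
Ksp = [Zn²⁺][S²⁻] = s · s = s^2
s^2 = 1.59×10⁻²⁵
s = 3.99×10⁻¹³ M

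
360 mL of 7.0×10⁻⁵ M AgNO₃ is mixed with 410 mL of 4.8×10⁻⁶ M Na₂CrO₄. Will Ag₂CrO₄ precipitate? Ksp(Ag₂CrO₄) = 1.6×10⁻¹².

Total volume after mixing = 360 + 410 = 770 mL.
[Ag⁺] = (7.0×10⁻⁵)(360)/770 = 3.3×10⁻⁵ M
[CrO₄²⁻] = (4.8×10⁻⁶)(410)/770 = 2.6×10⁻⁶ M
Q = [Ag⁺]^2[CrO₄²⁻] = 2.7×10⁻¹⁵
Since Q (2.7×10⁻¹⁵) is less than Ksp (1.6×10⁻¹²), no Ag₂CrO₄ precipitates.

No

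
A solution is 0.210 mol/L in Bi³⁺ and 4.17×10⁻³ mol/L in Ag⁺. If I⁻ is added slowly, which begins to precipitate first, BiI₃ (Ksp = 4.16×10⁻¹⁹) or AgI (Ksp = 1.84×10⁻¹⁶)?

AgI

Each salt precipitates once Q = Ksp for that salt.
For BiI₃: [I⁻] = (Ksp/[Bi³⁺])^(1/3) = 1.26×10⁻⁶ mol/L
For AgI: [I⁻] = (Ksp/[Ag⁺]) = 4.41×10⁻¹⁴ mol/L
AgI requires the lower [I⁻], so it precipitates first.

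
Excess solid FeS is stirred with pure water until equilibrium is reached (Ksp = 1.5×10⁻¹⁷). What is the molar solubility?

FeS(s) ⇌ Fe²⁺(aq) + S²⁻(aq)
Call the molar solubility s, so that [Fe²⁺] = s and [S²⁻] = s.
Ksp = [Fe²⁺][S²⁻] = s · s = s^2
s^2 = 1.5×10⁻¹⁷
s = 3.9×10⁻⁹ M

3.9×10⁻⁹ M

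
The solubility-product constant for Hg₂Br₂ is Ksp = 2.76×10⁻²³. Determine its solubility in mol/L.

1.90×10⁻⁸ M

Hg₂Br₂(s) ⇌ Hg₂²⁺(aq) + 2 Br⁻(aq)
If s mol/L of Hg₂Br₂ dissolves, [Hg₂²⁺] = s and [Br⁻] = 2s.
Ksp = [Hg₂²⁺][Br⁻]^2 = s · (2s)^2 = 4s^3
4s^3 = 2.76×10⁻²³  ⇒  s^3 = 6.90×10⁻²⁴
s = (6.90×10⁻²⁴)^(1/3) = 1.90×10⁻⁸ M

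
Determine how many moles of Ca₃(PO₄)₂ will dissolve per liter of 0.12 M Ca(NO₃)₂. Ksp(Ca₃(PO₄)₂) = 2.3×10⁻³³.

Ca₃(PO₄)₂(s) ⇌ 3 Ca²⁺(aq) + 2 PO₄³⁻(aq)
With Ca²⁺ already at 0.12 M and s small, take [Ca²⁺] ≈ 0.12 M and [PO₄³⁻] = 2s.
Ksp = [Ca²⁺]^3[PO₄³⁻]^2 = (0.12)^3(2s)^2
(2s)^2 = 2.3×10⁻³³ / (0.12)^3 = 1.3×10⁻³⁰
s = 5.8×10⁻¹⁶ M

5.8×10⁻¹⁶ M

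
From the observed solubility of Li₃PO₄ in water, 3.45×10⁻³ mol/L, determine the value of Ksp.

Li₃PO₄(s) ⇌ 3 Li⁺(aq) + PO₄³⁻(aq)
Call the molar solubility s, so that [Li⁺] = 3s and [PO₄³⁻] = s.
Ksp = [Li⁺]^3[PO₄³⁻] = (3s)^3 · s = 27s^4
Ksp = 27 × (3.45×10⁻³)^4 = 3.83×10⁻⁹

Ksp = 3.83×10⁻⁹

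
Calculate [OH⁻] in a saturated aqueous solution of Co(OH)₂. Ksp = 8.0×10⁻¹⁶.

Co(OH)₂(s) ⇌ Co²⁺(aq) + 2 OH⁻(aq)
Let s be the molar solubility. Then [Co²⁺] = s and [OH⁻] = 2s.
Ksp = [Co²⁺][OH⁻]^2 = s · (2s)^2 = 4s^3 = 8.0×10⁻¹⁶
s = 5.8×10⁻⁶ mol L⁻¹
[OH⁻] = 2s = 1.2×10⁻⁵ mol L⁻¹

1.2×10⁻⁵ M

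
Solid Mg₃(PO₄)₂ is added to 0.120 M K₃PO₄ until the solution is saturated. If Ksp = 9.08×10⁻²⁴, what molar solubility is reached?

Mg₃(PO₄)₂(s) ⇌ 3 Mg²⁺(aq) + 2 PO₄³⁻(aq)
Let s be the solubility of Mg₃(PO₄)₂ here. The common ion gives [PO₄³⁻] ≈ 0.120 M, and [Mg²⁺] = 3s.
Ksp = [Mg²⁺]^3[PO₄³⁻]^2 = (3s)^3(0.120)^2
(3s)^3 = 9.08×10⁻²⁴ / (0.120)^2 = 6.31×10⁻²²
s = 2.86×10⁻⁸ M

2.86×10⁻⁸ M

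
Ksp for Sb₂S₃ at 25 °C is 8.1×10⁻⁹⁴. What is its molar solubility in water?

Sb₂S₃(s) ⇌ 2 Sb³⁺(aq) + 3 S²⁻(aq)
Call the molar solubility s, so that [Sb³⁺] = 2s and [S²⁻] = 3s.
Ksp = [Sb³⁺]^2[S²⁻]^3 = (2s)^2 · (3s)^3 = 108s^5
108s^5 = 8.1×10⁻⁹⁴  ⇒  s^5 = 7.5×10⁻⁹⁶
s = 9.4×10⁻²⁰ mol/L

9.4×10⁻²⁰ M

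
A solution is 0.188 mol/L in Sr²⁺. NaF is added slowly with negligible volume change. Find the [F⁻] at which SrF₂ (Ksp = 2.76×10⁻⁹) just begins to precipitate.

1.21×10⁻⁴ M

Precipitation of each salt begins when its ion product equals Ksp.
SrF₂(s) ⇌ Sr²⁺(aq) + 2 F⁻(aq)
Ksp = [Sr²⁺][F⁻]^2 = [F⁻]^2(0.188)
[F⁻]^2 = 2.76×10⁻⁹ / (0.188) = 1.47×10⁻⁸
[F⁻] = 1.21×10⁻⁴ mol/L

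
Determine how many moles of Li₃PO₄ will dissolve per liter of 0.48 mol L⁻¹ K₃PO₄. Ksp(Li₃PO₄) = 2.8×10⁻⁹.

6.0×10⁻⁴ M

Li₃PO₄(s) ⇌ 3 Li⁺(aq) + PO₄³⁻(aq)
Let s be the solubility of Li₃PO₄ here. The common ion gives [PO₄³⁻] ≈ 0.48 mol L⁻¹, and [Li⁺] = 3s.
Ksp = [Li⁺]^3[PO₄³⁻] = (3s)^3(0.48)
(3s)^3 = 2.8×10⁻⁹ / (0.48) = 5.8×10⁻⁹
s = 6.0×10⁻⁴ mol L⁻¹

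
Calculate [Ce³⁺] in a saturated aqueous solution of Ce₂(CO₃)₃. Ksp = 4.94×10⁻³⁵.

1.08×10⁻⁷ M

Ce₂(CO₃)₃(s) ⇌ 2 Ce³⁺(aq) + 3 CO₃²⁻(aq)
Call the molar solubility s, so that [Ce³⁺] = 2s and [CO₃²⁻] = 3s.
Ksp = [Ce³⁺]^2[CO₃²⁻]^3 = (2s)^2 · (3s)^3 = 108s^5 = 4.94×10⁻³⁵
s = 5.40×10⁻⁸ mol L⁻¹
[Ce³⁺] = 2s = 1.08×10⁻⁷ mol L⁻¹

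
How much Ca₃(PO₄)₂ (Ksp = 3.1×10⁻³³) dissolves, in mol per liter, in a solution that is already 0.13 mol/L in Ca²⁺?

5.9×10⁻¹⁶ M

Ca₃(PO₄)₂(s) ⇌ 3 Ca²⁺(aq) + 2 PO₄³⁻(aq)
With Ca²⁺ already at 0.13 mol/L and s small, take [Ca²⁺] ≈ 0.13 mol/L and [PO₄³⁻] = 2s.
Ksp = [Ca²⁺]^3[PO₄³⁻]^2 = (0.13)^3(2s)^2
(2s)^2 = 3.1×10⁻³³ / (0.13)^3 = 1.4×10⁻³⁰
s = 5.9×10⁻¹⁶ mol/L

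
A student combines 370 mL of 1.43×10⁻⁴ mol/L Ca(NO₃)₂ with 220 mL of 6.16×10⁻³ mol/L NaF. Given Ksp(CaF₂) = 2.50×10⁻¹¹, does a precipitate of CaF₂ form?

Yes

Total volume after mixing = 370 + 220 = 590 mL.
[Ca²⁺] = (1.43×10⁻⁴)(370)/590 = 8.97×10⁻⁵ mol/L
[F⁻] = (6.16×10⁻³)(220)/590 = 2.30×10⁻³ mol/L
Q = [Ca²⁺][F⁻]^2 = 4.73×10⁻¹⁰
Because Q > Ksp (4.73×10⁻¹⁰ vs 2.50×10⁻¹¹), a precipitate of CaF₂ forms.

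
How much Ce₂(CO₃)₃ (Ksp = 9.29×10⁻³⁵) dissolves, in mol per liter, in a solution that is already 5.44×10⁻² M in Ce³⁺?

Ce₂(CO₃)₃(s) ⇌ 2 Ce³⁺(aq) + 3 CO₃²⁻(aq)
The solution already contains Ce³⁺ at 5.44×10⁻² M. Let s be the molar solubility of Ce₂(CO₃)₃.
[Ce³⁺] ≈ 5.44×10⁻² M (common ion dominates); [CO₃²⁻] = 3s.
Ksp = [Ce³⁺]^2[CO₃²⁻]^3 = (5.44×10⁻²)^2(3s)^3
(3s)^3 = 9.29×10⁻³⁵ / (5.44×10⁻²)^2 = 3.14×10⁻³²
s = 1.05×10⁻¹¹ M

1.05×10⁻¹¹ M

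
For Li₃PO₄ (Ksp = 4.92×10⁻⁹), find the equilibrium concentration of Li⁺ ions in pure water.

Li₃PO₄(s) ⇌ 3 Li⁺(aq) + PO₄³⁻(aq)
If s mol/L of Li₃PO₄ dissolves, [Li⁺] = 3s and [PO₄³⁻] = s.
Ksp = [Li⁺]^3[PO₄³⁻] = (3s)^3 · s = 27s^4 = 4.92×10⁻⁹
s = 3.67×10⁻³ M
[Li⁺] = 3s = 1.10×10⁻² M

1.10×10⁻² M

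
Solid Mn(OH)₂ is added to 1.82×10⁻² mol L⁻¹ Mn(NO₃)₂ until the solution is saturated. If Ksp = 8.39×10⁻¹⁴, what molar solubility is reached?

Mn(OH)₂(s) ⇌ Mn²⁺(aq) + 2 OH⁻(aq)
The solution already contains Mn²⁺ at 1.82×10⁻² mol L⁻¹. Let s be the molar solubility of Mn(OH)₂.
[Mn²⁺] ≈ 1.82×10⁻² mol L⁻¹ (common ion dominates); [OH⁻] = 2s.
Ksp = [Mn²⁺][OH⁻]^2 = (1.82×10⁻²)(2s)^2
(2s)^2 = 8.39×10⁻¹⁴ / (1.82×10⁻²) = 4.61×10⁻¹²
s = 1.07×10⁻⁶ mol L⁻¹

1.07×10⁻⁶ M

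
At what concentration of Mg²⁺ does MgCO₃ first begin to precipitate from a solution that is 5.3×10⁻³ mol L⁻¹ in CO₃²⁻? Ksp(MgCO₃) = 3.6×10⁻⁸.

6.8×10⁻⁶ M

Precipitation begins when Q = Ksp.
MgCO₃(s) ⇌ Mg²⁺(aq) + CO₃²⁻(aq)
Ksp = [Mg²⁺][CO₃²⁻] = [Mg²⁺](5.3×10⁻³)
[Mg²⁺] = 3.6×10⁻⁸ / (5.3×10⁻³) = 6.8×10⁻⁶
[Mg²⁺] = 6.8×10⁻⁶ mol L⁻¹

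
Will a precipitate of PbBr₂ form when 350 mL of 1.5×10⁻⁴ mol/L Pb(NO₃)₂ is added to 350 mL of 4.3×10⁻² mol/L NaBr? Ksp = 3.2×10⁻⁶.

Total volume after mixing = 350 + 350 = 700 mL.
[Pb²⁺] = (1.5×10⁻⁴)(350)/700 = 7.5×10⁻⁵ mol/L
[Br⁻] = (4.3×10⁻²)(350)/700 = 2.2×10⁻² mol/L
Q = [Pb²⁺][Br⁻]^2 = 3.5×10⁻⁸
Q = 3.5×10⁻⁸ < Ksp = 3.2×10⁻⁶, so the solution is unsaturated and no precipitate forms.

No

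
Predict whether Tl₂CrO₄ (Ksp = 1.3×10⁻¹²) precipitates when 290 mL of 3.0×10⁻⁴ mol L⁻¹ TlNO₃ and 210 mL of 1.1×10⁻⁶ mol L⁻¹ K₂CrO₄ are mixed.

No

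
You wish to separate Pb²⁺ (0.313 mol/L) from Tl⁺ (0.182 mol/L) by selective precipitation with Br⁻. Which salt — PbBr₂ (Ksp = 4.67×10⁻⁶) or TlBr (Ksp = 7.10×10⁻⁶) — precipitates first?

Precipitation begins when Q = Ksp.
For PbBr₂: [Br⁻] = (Ksp/[Pb²⁺])^(1/2) = 3.86×10⁻³ mol/L
For TlBr: [Br⁻] = (Ksp/[Tl⁺]) = 3.90×10⁻⁵ mol/L
TlBr requires the lower [Br⁻], so it precipitates first.

TlBr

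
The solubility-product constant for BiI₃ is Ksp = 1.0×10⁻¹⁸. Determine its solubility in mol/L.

BiI₃(s) ⇌ Bi³⁺(aq) + 3 I⁻(aq)
With molar solubility s: [Bi³⁺] = s, [I⁻] = 3s.
Ksp = [Bi³⁺][I⁻]^3 = s · (3s)^3 = 27s^4
27s^4 = 1.0×10⁻¹⁸  ⇒  s^4 = 3.7×10⁻²⁰
s = 1.4×10⁻⁵ mol/L

1.4×10⁻⁵ M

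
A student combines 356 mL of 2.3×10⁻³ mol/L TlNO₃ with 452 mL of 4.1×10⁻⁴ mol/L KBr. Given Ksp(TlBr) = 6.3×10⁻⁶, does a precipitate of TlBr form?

Total volume after mixing = 356 + 452 = 808 mL.
[Tl⁺] = (2.3×10⁻³)(356)/808 = 1.0×10⁻³ mol/L
[Br⁻] = (4.1×10⁻⁴)(452)/808 = 2.3×10⁻⁴ mol/L
Q = [Tl⁺][Br⁻] = 2.3×10⁻⁷
Since Q (2.3×10⁻⁷) is less than Ksp (6.3×10⁻⁶), no TlBr precipitates.

No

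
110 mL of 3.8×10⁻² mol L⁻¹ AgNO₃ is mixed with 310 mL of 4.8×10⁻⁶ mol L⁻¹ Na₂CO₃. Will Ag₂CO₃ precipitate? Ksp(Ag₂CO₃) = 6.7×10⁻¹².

Yes

Total volume after mixing = 110 + 310 = 420 mL.
[Ag⁺] = (3.8×10⁻²)(110)/420 = 1.0×10⁻² mol L⁻¹
[CO₃²⁻] = (4.8×10⁻⁶)(310)/420 = 3.5×10⁻⁶ mol L⁻¹
Q = [Ag⁺]^2[CO₃²⁻] = 3.5×10⁻¹⁰
Since Q (3.5×10⁻¹⁰) exceeds Ksp (6.7×10⁻¹²), Ag₂CO₃ will precipitate.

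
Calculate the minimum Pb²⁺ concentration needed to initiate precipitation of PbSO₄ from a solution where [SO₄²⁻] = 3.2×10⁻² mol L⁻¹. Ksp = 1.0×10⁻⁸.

The threshold for precipitation is Q = Ksp.
PbSO₄(s) ⇌ Pb²⁺(aq) + SO₄²⁻(aq)
Ksp = [Pb²⁺][SO₄²⁻] = [Pb²⁺](3.2×10⁻²)
[Pb²⁺] = 1.0×10⁻⁸ / (3.2×10⁻²) = 3.1×10⁻⁷
[Pb²⁺] = 3.1×10⁻⁷ mol L⁻¹

3.1×10⁻⁷ M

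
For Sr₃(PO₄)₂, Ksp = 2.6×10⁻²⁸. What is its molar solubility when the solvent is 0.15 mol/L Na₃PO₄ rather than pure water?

7.5×10⁻¹⁰ M

Sr₃(PO₄)₂(s) ⇌ 3 Sr²⁺(aq) + 2 PO₄³⁻(aq)
With PO₄³⁻ already at 0.15 mol/L and s small, take [PO₄³⁻] ≈ 0.15 mol/L and [Sr²⁺] = 3s.
Ksp = [Sr²⁺]^3[PO₄³⁻]^2 = (3s)^3(0.15)^2
(3s)^3 = 2.6×10⁻²⁸ / (0.15)^2 = 1.2×10⁻²⁶
s = 7.5×10⁻¹⁰ mol/L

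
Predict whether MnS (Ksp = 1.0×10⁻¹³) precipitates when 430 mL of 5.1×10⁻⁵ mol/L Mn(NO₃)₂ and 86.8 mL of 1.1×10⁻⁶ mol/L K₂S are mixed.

Yes

After mixing, V = 430 mL + 86.8 mL = 516.8 mL.
[Mn²⁺] = (5.1×10⁻⁵)(430)/516.8 = 4.2×10⁻⁵ mol/L
[S²⁻] = (1.1×10⁻⁶)(86.8)/516.8 = 1.8×10⁻⁷ mol/L
Q = [Mn²⁺][S²⁻] = 7.8×10⁻¹²
Because Q > Ksp (7.8×10⁻¹² vs 1.0×10⁻¹³), a precipitate of MnS forms.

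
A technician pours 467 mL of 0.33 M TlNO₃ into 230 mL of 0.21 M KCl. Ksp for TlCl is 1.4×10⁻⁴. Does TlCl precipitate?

Total volume after mixing = 467 + 230 = 697 mL.
[Tl⁺] = (0.33)(467)/697 = 0.22 M
[Cl⁻] = (0.21)(230)/697 = 6.9×10⁻² M
Q = [Tl⁺][Cl⁻] = 1.5×10⁻²
Because Q > Ksp (1.5×10⁻² vs 1.4×10⁻⁴), a precipitate of TlCl forms.

Yes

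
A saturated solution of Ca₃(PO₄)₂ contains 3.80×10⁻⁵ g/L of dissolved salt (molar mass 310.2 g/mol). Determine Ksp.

Ksp = 2.98×10⁻³³

Molar solubility s = (3.80×10⁻⁵ g/L) / (310.2 g/mol) = 1.2250×10⁻⁷ mol/L
Ca₃(PO₄)₂(s) ⇌ 3 Ca²⁺(aq) + 2 PO₄³⁻(aq)
Call the molar solubility s, so that [Ca²⁺] = 3s and [PO₄³⁻] = 2s.
Ksp = [Ca²⁺]^3[PO₄³⁻]^2 = (3s)^3 · (2s)^2 = 108s^5
Ksp = 108 × (1.2250×10⁻⁷)^5 = 2.98×10⁻³³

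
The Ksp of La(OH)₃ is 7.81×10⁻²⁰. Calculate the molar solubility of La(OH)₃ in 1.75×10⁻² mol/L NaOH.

La(OH)₃(s) ⇌ La³⁺(aq) + 3 OH⁻(aq)
Let s be the solubility of La(OH)₃ here. The common ion gives [OH⁻] ≈ 1.75×10⁻² mol/L, and [La³⁺] = s.
Ksp = [La³⁺][OH⁻]^3 = s(1.75×10⁻²)^3
s = 7.81×10⁻²⁰ / (1.75×10⁻²)^3 = 1.46×10⁻¹⁴
s = 1.46×10⁻¹⁴ mol/L

1.46×10⁻¹⁴ M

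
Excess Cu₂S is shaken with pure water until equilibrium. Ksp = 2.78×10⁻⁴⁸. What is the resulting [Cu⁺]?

1.77×10⁻¹⁶ M

Cu₂S(s) ⇌ 2 Cu⁺(aq) + S²⁻(aq)
For each mole of Cu₂S that dissolves per liter, [Cu⁺] = 2s and [S²⁻] = s; let s denote this solubility.
Ksp = [Cu⁺]^2[S²⁻] = (2s)^2 · s = 4s^3 = 2.78×10⁻⁴⁸
s = 8.86×10⁻¹⁷ mol L⁻¹
[Cu⁺] = 2s = 1.77×10⁻¹⁶ mol L⁻¹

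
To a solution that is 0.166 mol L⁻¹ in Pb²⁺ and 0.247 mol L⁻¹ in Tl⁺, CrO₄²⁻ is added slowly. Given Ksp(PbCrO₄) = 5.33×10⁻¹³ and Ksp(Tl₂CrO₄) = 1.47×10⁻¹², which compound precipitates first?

PbCrO₄

Each salt precipitates once Q = Ksp for that salt.
For PbCrO₄: [CrO₄²⁻] = (Ksp/[Pb²⁺]) = 3.21×10⁻¹² mol L⁻¹
For Tl₂CrO₄: [CrO₄²⁻] = (Ksp/[Tl⁺]^2) = 2.41×10⁻¹¹ mol L⁻¹
The smaller threshold [CrO₄²⁻] is reached first, so PbCrO₄ precipitates first.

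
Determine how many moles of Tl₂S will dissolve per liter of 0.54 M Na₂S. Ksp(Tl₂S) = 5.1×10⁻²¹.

4.9×10⁻¹¹ M

Tl₂S(s) ⇌ 2 Tl⁺(aq) + S²⁻(aq)
S²⁻ is already present at 0.54 M. If s mol/L of Tl₂S dissolves, [Tl⁺] = 2s while [S²⁻] ≈ 0.54 M.
Ksp = [Tl⁺]^2[S²⁻] = (2s)^2(0.54)
(2s)^2 = 5.1×10⁻²¹ / (0.54) = 9.4×10⁻²¹
s = 4.9×10⁻¹¹ M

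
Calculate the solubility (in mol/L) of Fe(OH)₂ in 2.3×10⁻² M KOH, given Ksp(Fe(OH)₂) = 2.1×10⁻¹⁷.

Fe(OH)₂(s) ⇌ Fe²⁺(aq) + 2 OH⁻(aq)
OH⁻ is already present at 2.3×10⁻² M. If s mol/L of Fe(OH)₂ dissolves, [Fe²⁺] = s while [OH⁻] ≈ 2.3×10⁻² M.
Ksp = [Fe²⁺][OH⁻]^2 = s(2.3×10⁻²)^2
s = 2.1×10⁻¹⁷ / (2.3×10⁻²)^2 = 4.0×10⁻¹⁴
s = 4.0×10⁻¹⁴ M

4.0×10⁻¹⁴ M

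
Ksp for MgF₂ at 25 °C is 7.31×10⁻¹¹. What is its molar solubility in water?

2.63×10⁻⁴ M

MgF₂(s) ⇌ Mg²⁺(aq) + 2 F⁻(aq)
With molar solubility s: [Mg²⁺] = s, [F⁻] = 2s.
Ksp = [Mg²⁺][F⁻]^2 = s · (2s)^2 = 4s^3
4s^3 = 7.31×10⁻¹¹  ⇒  s^3 = 1.83×10⁻¹¹
s = (1.83×10⁻¹¹)^(1/3) = 2.63×10⁻⁴ M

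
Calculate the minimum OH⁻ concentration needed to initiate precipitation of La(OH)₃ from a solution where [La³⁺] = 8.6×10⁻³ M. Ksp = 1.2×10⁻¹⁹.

2.4×10⁻⁶ M

Precipitation of each salt begins when its ion product equals Ksp.
La(OH)₃(s) ⇌ La³⁺(aq) + 3 OH⁻(aq)
Ksp = [La³⁺][OH⁻]^3 = [OH⁻]^3(8.6×10⁻³)
[OH⁻]^3 = 1.2×10⁻¹⁹ / (8.6×10⁻³) = 1.4×10⁻¹⁷
[OH⁻] = 2.4×10⁻⁶ M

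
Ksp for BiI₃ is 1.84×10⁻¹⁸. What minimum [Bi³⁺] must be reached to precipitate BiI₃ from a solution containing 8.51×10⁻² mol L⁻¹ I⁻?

2.99×10⁻¹⁵ M

The threshold for precipitation is Q = Ksp.
BiI₃(s) ⇌ Bi³⁺(aq) + 3 I⁻(aq)
Ksp = [Bi³⁺][I⁻]^3 = [Bi³⁺](8.51×10⁻²)^3
[Bi³⁺] = 1.84×10⁻¹⁸ / (8.51×10⁻²)^3 = 2.99×10⁻¹⁵
[Bi³⁺] = 2.99×10⁻¹⁵ mol L⁻¹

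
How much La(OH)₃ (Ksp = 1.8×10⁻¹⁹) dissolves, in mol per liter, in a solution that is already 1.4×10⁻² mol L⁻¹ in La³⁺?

La(OH)₃(s) ⇌ La³⁺(aq) + 3 OH⁻(aq)
La³⁺ is already present at 1.4×10⁻² mol L⁻¹. If s mol/L of La(OH)₃ dissolves, [OH⁻] = 3s while [La³⁺] ≈ 1.4×10⁻² mol L⁻¹.
Ksp = [La³⁺][OH⁻]^3 = (1.4×10⁻²)(3s)^3
(3s)^3 = 1.8×10⁻¹⁹ / (1.4×10⁻²) = 1.3×10⁻¹⁷
s = 7.8×10⁻⁷ mol L⁻¹

7.8×10⁻⁷ M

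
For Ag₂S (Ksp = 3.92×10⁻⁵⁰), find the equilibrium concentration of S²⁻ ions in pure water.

2.14×10⁻¹⁷ M

Ag₂S(s) ⇌ 2 Ag⁺(aq) + S²⁻(aq)
If s mol/L of Ag₂S dissolves, [Ag⁺] = 2s and [S²⁻] = s.
Ksp = [Ag⁺]^2[S²⁻] = (2s)^2 · s = 4s^3 = 3.92×10⁻⁵⁰
s = 2.14×10⁻¹⁷ mol L⁻¹
[S²⁻] = s = 2.14×10⁻¹⁷ mol L⁻¹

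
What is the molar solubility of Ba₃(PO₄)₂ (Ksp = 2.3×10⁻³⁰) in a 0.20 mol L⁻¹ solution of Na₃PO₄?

Ba₃(PO₄)₂(s) ⇌ 3 Ba²⁺(aq) + 2 PO₄³⁻(aq)
With PO₄³⁻ already at 0.20 mol L⁻¹ and s small, take [PO₄³⁻] ≈ 0.20 mol L⁻¹ and [Ba²⁺] = 3s.
Ksp = [Ba²⁺]^3[PO₄³⁻]^2 = (3s)^3(0.20)^2
(3s)^3 = 2.3×10⁻³⁰ / (0.20)^2 = 5.8×10⁻²⁹
s = 1.3×10⁻¹⁰ mol L⁻¹

1.3×10⁻¹⁰ M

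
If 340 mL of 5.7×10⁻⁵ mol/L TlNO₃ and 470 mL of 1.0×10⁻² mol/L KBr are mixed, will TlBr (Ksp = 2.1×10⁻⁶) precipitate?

No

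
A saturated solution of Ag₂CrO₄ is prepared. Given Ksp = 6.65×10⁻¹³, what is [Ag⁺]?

Ag₂CrO₄(s) ⇌ 2 Ag⁺(aq) + CrO₄²⁻(aq)
Call the molar solubility s, so that [Ag⁺] = 2s and [CrO₄²⁻] = s.
Ksp = [Ag⁺]^2[CrO₄²⁻] = (2s)^2 · s = 4s^3 = 6.65×10⁻¹³
s = 5.50×10⁻⁵ M
[Ag⁺] = 2s = 1.10×10⁻⁴ M

1.10×10⁻⁴ M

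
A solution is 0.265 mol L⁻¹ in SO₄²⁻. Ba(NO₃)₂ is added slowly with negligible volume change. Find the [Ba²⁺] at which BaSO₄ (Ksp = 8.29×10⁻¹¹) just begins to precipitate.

3.13×10⁻¹⁰ M

Each salt precipitates once Q = Ksp for that salt.
BaSO₄(s) ⇌ Ba²⁺(aq) + SO₄²⁻(aq)
Ksp = [Ba²⁺][SO₄²⁻] = [Ba²⁺](0.265)
[Ba²⁺] = 8.29×10⁻¹¹ / (0.265) = 3.13×10⁻¹⁰
[Ba²⁺] = 3.13×10⁻¹⁰ mol L⁻¹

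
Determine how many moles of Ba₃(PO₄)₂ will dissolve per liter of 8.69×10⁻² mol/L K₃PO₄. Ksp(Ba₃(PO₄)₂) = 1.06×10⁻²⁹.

Ba₃(PO₄)₂(s) ⇌ 3 Ba²⁺(aq) + 2 PO₄³⁻(aq)
The solution already contains PO₄³⁻ at 8.69×10⁻² mol/L. Let s be the molar solubility of Ba₃(PO₄)₂.
[PO₄³⁻] ≈ 8.69×10⁻² mol/L (common ion dominates); [Ba²⁺] = 3s.
Ksp = [Ba²⁺]^3[PO₄³⁻]^2 = (3s)^3(8.69×10⁻²)^2
(3s)^3 = 1.06×10⁻²⁹ / (8.69×10⁻²)^2 = 1.40×10⁻²⁷
s = 3.73×10⁻¹⁰ mol/L

3.73×10⁻¹⁰ M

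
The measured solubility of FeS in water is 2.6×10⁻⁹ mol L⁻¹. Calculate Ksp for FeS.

Ksp = 6.8×10⁻¹⁸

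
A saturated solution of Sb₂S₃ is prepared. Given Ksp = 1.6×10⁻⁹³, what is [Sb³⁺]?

2.2×10⁻¹⁹ M

Sb₂S₃(s) ⇌ 2 Sb³⁺(aq) + 3 S²⁻(aq)
If s mol/L of Sb₂S₃ dissolves, [Sb³⁺] = 2s and [S²⁻] = 3s.
Ksp = [Sb³⁺]^2[S²⁻]^3 = (2s)^2 · (3s)^3 = 108s^5 = 1.6×10⁻⁹³
s = 1.1×10⁻¹⁹ M
[Sb³⁺] = 2s = 2.2×10⁻¹⁹ M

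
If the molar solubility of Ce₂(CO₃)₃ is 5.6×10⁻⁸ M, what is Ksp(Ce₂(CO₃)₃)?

Ksp = 5.9×10⁻³⁵

Ce₂(CO₃)₃(s) ⇌ 2 Ce³⁺(aq) + 3 CO₃²⁻(aq)
If s mol/L of Ce₂(CO₃)₃ dissolves, [Ce³⁺] = 2s and [CO₃²⁻] = 3s.
Ksp = [Ce³⁺]^2[CO₃²⁻]^3 = (2s)^2 · (3s)^3 = 108s^5
Ksp = 108 × (5.6×10⁻⁸)^5 = 5.9×10⁻³⁵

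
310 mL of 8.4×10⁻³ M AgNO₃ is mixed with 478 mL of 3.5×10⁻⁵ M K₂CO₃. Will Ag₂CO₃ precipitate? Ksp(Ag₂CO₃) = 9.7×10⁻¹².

Yes

The combined volume is 788 mL.
[Ag⁺] = (8.4×10⁻³)(310)/788 = 3.3×10⁻³ M
[CO₃²⁻] = (3.5×10⁻⁵)(478)/788 = 2.1×10⁻⁵ M
Q = [Ag⁺]^2[CO₃²⁻] = 2.3×10⁻¹⁰
Since Q (2.3×10⁻¹⁰) exceeds Ksp (9.7×10⁻¹²), Ag₂CO₃ will precipitate.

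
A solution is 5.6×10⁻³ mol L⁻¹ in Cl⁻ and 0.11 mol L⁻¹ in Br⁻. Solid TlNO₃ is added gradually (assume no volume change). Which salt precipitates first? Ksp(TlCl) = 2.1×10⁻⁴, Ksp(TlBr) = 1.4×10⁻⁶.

Precipitation of each salt begins when its ion product equals Ksp.
For TlCl: [Tl⁺] = (Ksp/[Cl⁻]) = 3.8×10⁻² mol L⁻¹
For TlBr: [Tl⁺] = (Ksp/[Br⁻]) = 1.3×10⁻⁵ mol L⁻¹
The smaller threshold [Tl⁺] is reached first, so TlBr precipitates first.

TlBr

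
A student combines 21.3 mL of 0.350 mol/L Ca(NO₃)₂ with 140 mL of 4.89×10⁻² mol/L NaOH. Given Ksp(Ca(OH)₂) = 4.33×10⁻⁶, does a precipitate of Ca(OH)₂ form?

Yes

After mixing, V = 21.3 mL + 140 mL = 161.3 mL.
[Ca²⁺] = (0.350)(21.3)/161.3 = 4.62×10⁻² mol/L
[OH⁻] = (4.89×10⁻²)(140)/161.3 = 4.24×10⁻² mol/L
Q = [Ca²⁺][OH⁻]^2 = 8.33×10⁻⁵
Q = 8.33×10⁻⁵ > Ksp = 4.33×10⁻⁶, so the solution is supersaturated and Ca(OH)₂ precipitates.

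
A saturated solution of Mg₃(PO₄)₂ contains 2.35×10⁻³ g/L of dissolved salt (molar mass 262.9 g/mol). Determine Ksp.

Convert to molarity: s = 2.35×10⁻³ / 262.9 = 8.9388×10⁻⁶ mol/L
Mg₃(PO₄)₂(s) ⇌ 3 Mg²⁺(aq) + 2 PO₄³⁻(aq)
For each mole of Mg₃(PO₄)₂ that dissolves per liter, [Mg²⁺] = 3s and [PO₄³⁻] = 2s; let s denote this solubility.
Ksp = [Mg²⁺]^3[PO₄³⁻]^2 = (3s)^3 · (2s)^2 = 108s^5
Ksp = 108 × (8.9388×10⁻⁶)^5 = 6.16×10⁻²⁴

Ksp = 6.16×10⁻²⁴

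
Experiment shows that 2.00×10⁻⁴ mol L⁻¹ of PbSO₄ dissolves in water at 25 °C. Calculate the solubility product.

PbSO₄(s) ⇌ Pb²⁺(aq) + SO₄²⁻(aq)
With molar solubility s: [Pb²⁺] = s, [SO₄²⁻] = s.
Ksp = [Pb²⁺][SO₄²⁻] = s · s = s^2
Ksp = (2.00×10⁻⁴)^2 = 4.00×10⁻⁸

Ksp = 4.00×10⁻⁸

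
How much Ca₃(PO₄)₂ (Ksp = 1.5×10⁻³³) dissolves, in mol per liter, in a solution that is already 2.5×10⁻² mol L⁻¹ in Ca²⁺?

4.9×10⁻¹⁵ M

Ca₃(PO₄)₂(s) ⇌ 3 Ca²⁺(aq) + 2 PO₄³⁻(aq)
With Ca²⁺ already at 2.5×10⁻² mol L⁻¹ and s small, take [Ca²⁺] ≈ 2.5×10⁻² mol L⁻¹ and [PO₄³⁻] = 2s.
Ksp = [Ca²⁺]^3[PO₄³⁻]^2 = (2.5×10⁻²)^3(2s)^2
(2s)^2 = 1.5×10⁻³³ / (2.5×10⁻²)^3 = 9.6×10⁻²⁹
s = 4.9×10⁻¹⁵ mol L⁻¹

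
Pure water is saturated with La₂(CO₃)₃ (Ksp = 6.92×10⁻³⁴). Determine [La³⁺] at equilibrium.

1.83×10⁻⁷ M

La₂(CO₃)₃(s) ⇌ 2 La³⁺(aq) + 3 CO₃²⁻(aq)
Call the molar solubility s, so that [La³⁺] = 2s and [CO₃²⁻] = 3s.
Ksp = [La³⁺]^2[CO₃²⁻]^3 = (2s)^2 · (3s)^3 = 108s^5 = 6.92×10⁻³⁴
s = 9.15×10⁻⁸ M
[La³⁺] = 2s = 1.83×10⁻⁷ M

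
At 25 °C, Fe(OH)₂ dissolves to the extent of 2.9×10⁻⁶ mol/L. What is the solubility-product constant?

Ksp = 9.8×10⁻¹⁷

Fe(OH)₂(s) ⇌ Fe²⁺(aq) + 2 OH⁻(aq)
Call the molar solubility s, so that [Fe²⁺] = s and [OH⁻] = 2s.
Ksp = [Fe²⁺][OH⁻]^2 = s · (2s)^2 = 4s^3
Ksp = 4 × (2.9×10⁻⁶)^3 = 9.8×10⁻¹⁷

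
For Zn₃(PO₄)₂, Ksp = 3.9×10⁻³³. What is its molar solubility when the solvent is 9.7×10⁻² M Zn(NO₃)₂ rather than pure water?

1.0×10⁻¹⁵ M

Zn₃(PO₄)₂(s) ⇌ 3 Zn²⁺(aq) + 2 PO₄³⁻(aq)
The solution already contains Zn²⁺ at 9.7×10⁻² M. Let s be the molar solubility of Zn₃(PO₄)₂.
[Zn²⁺] ≈ 9.7×10⁻² M (common ion dominates); [PO₄³⁻] = 2s.
Ksp = [Zn²⁺]^3[PO₄³⁻]^2 = (9.7×10⁻²)^3(2s)^2
(2s)^2 = 3.9×10⁻³³ / (9.7×10⁻²)^3 = 4.3×10⁻³⁰
s = 1.0×10⁻¹⁵ M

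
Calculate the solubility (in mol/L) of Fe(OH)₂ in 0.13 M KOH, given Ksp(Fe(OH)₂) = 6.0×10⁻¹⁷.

Fe(OH)₂(s) ⇌ Fe²⁺(aq) + 2 OH⁻(aq)
OH⁻ is already present at 0.13 M. If s mol/L of Fe(OH)₂ dissolves, [Fe²⁺] = s while [OH⁻] ≈ 0.13 M.
Ksp = [Fe²⁺][OH⁻]^2 = s(0.13)^2
s = 6.0×10⁻¹⁷ / (0.13)^2 = 3.6×10⁻¹⁵
s = 3.6×10⁻¹⁵ M

3.6×10⁻¹⁵ M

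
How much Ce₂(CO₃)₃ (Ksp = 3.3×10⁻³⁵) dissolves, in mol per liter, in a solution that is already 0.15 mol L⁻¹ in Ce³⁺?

3.8×10⁻¹² M

Ce₂(CO₃)₃(s) ⇌ 2 Ce³⁺(aq) + 3 CO₃²⁻(aq)
With Ce³⁺ already at 0.15 mol L⁻¹ and s small, take [Ce³⁺] ≈ 0.15 mol L⁻¹ and [CO₃²⁻] = 3s.
Ksp = [Ce³⁺]^2[CO₃²⁻]^3 = (0.15)^2(3s)^3
(3s)^3 = 3.3×10⁻³⁵ / (0.15)^2 = 1.5×10⁻³³
s = 3.8×10⁻¹² mol L⁻¹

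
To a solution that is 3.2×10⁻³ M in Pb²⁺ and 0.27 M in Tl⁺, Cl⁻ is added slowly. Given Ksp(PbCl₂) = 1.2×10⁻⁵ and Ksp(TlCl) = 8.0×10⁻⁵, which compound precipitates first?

The threshold for precipitation is Q = Ksp.
For PbCl₂: [Cl⁻] = (Ksp/[Pb²⁺])^(1/2) = 6.1×10⁻² M
For TlCl: [Cl⁻] = (Ksp/[Tl⁺]) = 3.0×10⁻⁴ M
TlCl requires the lower [Cl⁻], so it precipitates first.

TlCl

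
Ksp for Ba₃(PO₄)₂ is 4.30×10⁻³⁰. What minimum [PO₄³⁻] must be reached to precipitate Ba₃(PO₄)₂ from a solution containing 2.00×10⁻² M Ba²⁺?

The threshold for precipitation is Q = Ksp.
Ba₃(PO₄)₂(s) ⇌ 3 Ba²⁺(aq) + 2 PO₄³⁻(aq)
Ksp = [Ba²⁺]^3[PO₄³⁻]^2 = [PO₄³⁻]^2(2.00×10⁻²)^3
[PO₄³⁻]^2 = 4.30×10⁻³⁰ / (2.00×10⁻²)^3 = 5.38×10⁻²⁵
[PO₄³⁻] = 7.33×10⁻¹³ M

7.33×10⁻¹³ M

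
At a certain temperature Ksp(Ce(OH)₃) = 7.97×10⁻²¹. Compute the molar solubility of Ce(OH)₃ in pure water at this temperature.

Ce(OH)₃(s) ⇌ Ce³⁺(aq) + 3 OH⁻(aq)
With molar solubility s: [Ce³⁺] = s, [OH⁻] = 3s.
Ksp = [Ce³⁺][OH⁻]^3 = s · (3s)^3 = 27s^4
27s^4 = 7.97×10⁻²¹  ⇒  s^4 = 2.95×10⁻²²
Taking the 4th root, s = 4.14×10⁻⁶ M.

4.14×10⁻⁶ M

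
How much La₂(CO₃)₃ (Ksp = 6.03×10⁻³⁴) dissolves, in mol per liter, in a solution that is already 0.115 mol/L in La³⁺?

1.19×10⁻¹¹ M

La₂(CO₃)₃(s) ⇌ 2 La³⁺(aq) + 3 CO₃²⁻(aq)
La³⁺ is already present at 0.115 mol/L. If s mol/L of La₂(CO₃)₃ dissolves, [CO₃²⁻] = 3s while [La³⁺] ≈ 0.115 mol/L.
Ksp = [La³⁺]^2[CO₃²⁻]^3 = (0.115)^2(3s)^3
(3s)^3 = 6.03×10⁻³⁴ / (0.115)^2 = 4.56×10⁻³²
s = 1.19×10⁻¹¹ mol/L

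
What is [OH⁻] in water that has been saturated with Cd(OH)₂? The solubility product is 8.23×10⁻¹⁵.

Cd(OH)₂(s) ⇌ Cd²⁺(aq) + 2 OH⁻(aq)
With molar solubility s: [Cd²⁺] = s, [OH⁻] = 2s.
Ksp = [Cd²⁺][OH⁻]^2 = s · (2s)^2 = 4s^3 = 8.23×10⁻¹⁵
s = 1.27×10⁻⁵ mol L⁻¹
[OH⁻] = 2s = 2.54×10⁻⁵ mol L⁻¹

2.54×10⁻⁵ M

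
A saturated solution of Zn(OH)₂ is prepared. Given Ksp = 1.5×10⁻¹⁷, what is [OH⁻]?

Zn(OH)₂(s) ⇌ Zn²⁺(aq) + 2 OH⁻(aq)
For each mole of Zn(OH)₂ that dissolves per liter, [Zn²⁺] = s and [OH⁻] = 2s; let s denote this solubility.
Ksp = [Zn²⁺][OH⁻]^2 = s · (2s)^2 = 4s^3 = 1.5×10⁻¹⁷
s = 1.6×10⁻⁶ mol L⁻¹
[OH⁻] = 2s = 3.1×10⁻⁶ mol L⁻¹

3.1×10⁻⁶ M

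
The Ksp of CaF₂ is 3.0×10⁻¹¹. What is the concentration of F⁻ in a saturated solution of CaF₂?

3.9×10⁻⁴ M

CaF₂(s) ⇌ Ca²⁺(aq) + 2 F⁻(aq)
For each mole of CaF₂ that dissolves per liter, [Ca²⁺] = s and [F⁻] = 2s; let s denote this solubility.
Ksp = [Ca²⁺][F⁻]^2 = s · (2s)^2 = 4s^3 = 3.0×10⁻¹¹
s = 2.0×10⁻⁴ M
[F⁻] = 2s = 3.9×10⁻⁴ M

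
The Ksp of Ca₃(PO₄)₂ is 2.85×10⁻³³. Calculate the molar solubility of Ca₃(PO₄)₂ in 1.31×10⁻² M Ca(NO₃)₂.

Ca₃(PO₄)₂(s) ⇌ 3 Ca²⁺(aq) + 2 PO₄³⁻(aq)
The solution already contains Ca²⁺ at 1.31×10⁻² M. Let s be the molar solubility of Ca₃(PO₄)₂.
[Ca²⁺] ≈ 1.31×10⁻² M (common ion dominates); [PO₄³⁻] = 2s.
Ksp = [Ca²⁺]^3[PO₄³⁻]^2 = (1.31×10⁻²)^3(2s)^2
(2s)^2 = 2.85×10⁻³³ / (1.31×10⁻²)^3 = 1.27×10⁻²⁷
s = 1.78×10⁻¹⁴ M

1.78×10⁻¹⁴ M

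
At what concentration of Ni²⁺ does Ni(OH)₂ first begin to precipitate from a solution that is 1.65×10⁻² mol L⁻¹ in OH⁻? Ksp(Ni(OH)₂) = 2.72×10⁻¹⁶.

9.99×10⁻¹³ M

A salt starts to precipitate once the ion product Q reaches its Ksp.
Ni(OH)₂(s) ⇌ Ni²⁺(aq) + 2 OH⁻(aq)
Ksp = [Ni²⁺][OH⁻]^2 = [Ni²⁺](1.65×10⁻²)^2
[Ni²⁺] = 2.72×10⁻¹⁶ / (1.65×10⁻²)^2 = 9.99×10⁻¹³
[Ni²⁺] = 9.99×10⁻¹³ mol L⁻¹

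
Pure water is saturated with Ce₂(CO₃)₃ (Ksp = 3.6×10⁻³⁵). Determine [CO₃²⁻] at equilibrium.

Ce₂(CO₃)₃(s) ⇌ 2 Ce³⁺(aq) + 3 CO₃²⁻(aq)
For each mole of Ce₂(CO₃)₃ that dissolves per liter, [Ce³⁺] = 2s and [CO₃²⁻] = 3s; let s denote this solubility.
Ksp = [Ce³⁺]^2[CO₃²⁻]^3 = (2s)^2 · (3s)^3 = 108s^5 = 3.6×10⁻³⁵
s = 5.1×10⁻⁸ M
[CO₃²⁻] = 3s = 1.5×10⁻⁷ M

1.5×10⁻⁷ M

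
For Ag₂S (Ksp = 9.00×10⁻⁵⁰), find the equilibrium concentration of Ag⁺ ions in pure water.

5.65×10⁻¹⁷ M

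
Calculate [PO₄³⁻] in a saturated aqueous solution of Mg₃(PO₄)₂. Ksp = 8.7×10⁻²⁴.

1.9×10⁻⁵ M

Mg₃(PO₄)₂(s) ⇌ 3 Mg²⁺(aq) + 2 PO₄³⁻(aq)
If s mol/L of Mg₃(PO₄)₂ dissolves, [Mg²⁺] = 3s and [PO₄³⁻] = 2s.
Ksp = [Mg²⁺]^3[PO₄³⁻]^2 = (3s)^3 · (2s)^2 = 108s^5 = 8.7×10⁻²⁴
s = 9.6×10⁻⁶ mol/L
[PO₄³⁻] = 2s = 1.9×10⁻⁵ mol/L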